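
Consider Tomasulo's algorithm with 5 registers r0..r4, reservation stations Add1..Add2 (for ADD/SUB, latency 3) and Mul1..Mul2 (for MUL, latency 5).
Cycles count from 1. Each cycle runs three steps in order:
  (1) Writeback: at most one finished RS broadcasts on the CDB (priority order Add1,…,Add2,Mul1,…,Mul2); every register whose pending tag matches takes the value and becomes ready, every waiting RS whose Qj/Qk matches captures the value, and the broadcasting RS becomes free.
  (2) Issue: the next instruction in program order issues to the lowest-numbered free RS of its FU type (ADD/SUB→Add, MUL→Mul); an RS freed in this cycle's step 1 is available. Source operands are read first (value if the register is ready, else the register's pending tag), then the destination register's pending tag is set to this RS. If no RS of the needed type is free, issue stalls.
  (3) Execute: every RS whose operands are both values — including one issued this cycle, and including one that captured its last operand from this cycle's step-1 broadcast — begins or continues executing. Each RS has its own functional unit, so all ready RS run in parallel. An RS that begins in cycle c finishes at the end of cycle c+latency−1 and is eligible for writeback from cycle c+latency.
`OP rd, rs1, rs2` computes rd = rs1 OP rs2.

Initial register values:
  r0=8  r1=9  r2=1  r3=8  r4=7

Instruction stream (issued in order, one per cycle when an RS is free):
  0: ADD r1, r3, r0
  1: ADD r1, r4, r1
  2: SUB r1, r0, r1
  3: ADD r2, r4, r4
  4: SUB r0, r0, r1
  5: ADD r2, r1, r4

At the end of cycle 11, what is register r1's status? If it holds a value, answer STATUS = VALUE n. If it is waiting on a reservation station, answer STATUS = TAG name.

cycle 1: issue ADD r1<-Add1 // r0:8,r1:Add1,r2:1,r3:8,r4:7
cycle 2: issue ADD r1<-Add2 // r0:8,r1:Add2,r2:1,r3:8,r4:7
cycle 3: stall // r0:8,r1:Add2,r2:1,r3:8,r4:7
cycle 4: CDB Add1=16; issue SUB r1<-Add1 // r0:8,r1:Add1,r2:1,r3:8,r4:7
cycle 5: stall // r0:8,r1:Add1,r2:1,r3:8,r4:7
cycle 6: stall // r0:8,r1:Add1,r2:1,r3:8,r4:7
cycle 7: CDB Add2=23; issue ADD r2<-Add2 // r0:8,r1:Add1,r2:Add2,r3:8,r4:7
cycle 8: stall // r0:8,r1:Add1,r2:Add2,r3:8,r4:7
cycle 9: stall // r0:8,r1:Add1,r2:Add2,r3:8,r4:7
cycle 10: CDB Add1=-15; issue SUB r0<-Add1 // r0:Add1,r1:-15,r2:Add2,r3:8,r4:7
cycle 11: CDB Add2=14; issue ADD r2<-Add2 // r0:Add1,r1:-15,r2:Add2,r3:8,r4:7

STATUS = VALUE -15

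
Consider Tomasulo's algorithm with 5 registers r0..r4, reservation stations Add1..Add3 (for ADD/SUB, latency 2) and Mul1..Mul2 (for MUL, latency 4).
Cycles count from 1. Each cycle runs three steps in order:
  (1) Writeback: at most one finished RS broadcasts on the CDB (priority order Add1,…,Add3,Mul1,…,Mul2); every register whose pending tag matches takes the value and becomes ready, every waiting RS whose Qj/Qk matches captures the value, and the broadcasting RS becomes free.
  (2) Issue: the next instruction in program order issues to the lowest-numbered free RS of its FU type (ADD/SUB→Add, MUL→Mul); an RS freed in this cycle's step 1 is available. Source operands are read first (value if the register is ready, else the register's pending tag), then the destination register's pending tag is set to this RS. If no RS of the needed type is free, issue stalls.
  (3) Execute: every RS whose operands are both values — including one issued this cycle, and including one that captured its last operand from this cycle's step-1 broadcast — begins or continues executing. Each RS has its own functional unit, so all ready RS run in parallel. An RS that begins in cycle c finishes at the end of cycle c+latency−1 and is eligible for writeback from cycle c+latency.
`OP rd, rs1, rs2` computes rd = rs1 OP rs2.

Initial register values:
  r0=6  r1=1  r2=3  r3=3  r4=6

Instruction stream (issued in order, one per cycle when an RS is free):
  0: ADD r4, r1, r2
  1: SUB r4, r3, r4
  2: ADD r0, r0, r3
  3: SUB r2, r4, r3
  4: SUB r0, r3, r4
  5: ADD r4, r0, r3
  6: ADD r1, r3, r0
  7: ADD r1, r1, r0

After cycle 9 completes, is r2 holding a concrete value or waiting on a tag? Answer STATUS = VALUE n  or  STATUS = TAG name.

STATUS = VALUE -4

c1: issue ADD r4<-Add1 | r0:6,r1:1,r2:3,r3:3,r4:Add1
c2: issue SUB r4<-Add2 | r0:6,r1:1,r2:3,r3:3,r4:Add2
c3: CDB Add1=4; issue ADD r0<-Add1 | r0:Add1,r1:1,r2:3,r3:3,r4:Add2
c4: issue SUB r2<-Add3 | r0:Add1,r1:1,r2:Add3,r3:3,r4:Add2
c5: CDB Add1=9; issue SUB r0<-Add1 | r0:Add1,r1:1,r2:Add3,r3:3,r4:Add2
c6: CDB Add2=-1; issue ADD r4<-Add2 | r0:Add1,r1:1,r2:Add3,r3:3,r4:Add2
c7: stall | r0:Add1,r1:1,r2:Add3,r3:3,r4:Add2
c8: CDB Add1=4; issue ADD r1<-Add1 | r0:4,r1:Add1,r2:Add3,r3:3,r4:Add2
c9: CDB Add3=-4; issue ADD r1<-Add3 | r0:4,r1:Add3,r2:-4,r3:3,r4:Add2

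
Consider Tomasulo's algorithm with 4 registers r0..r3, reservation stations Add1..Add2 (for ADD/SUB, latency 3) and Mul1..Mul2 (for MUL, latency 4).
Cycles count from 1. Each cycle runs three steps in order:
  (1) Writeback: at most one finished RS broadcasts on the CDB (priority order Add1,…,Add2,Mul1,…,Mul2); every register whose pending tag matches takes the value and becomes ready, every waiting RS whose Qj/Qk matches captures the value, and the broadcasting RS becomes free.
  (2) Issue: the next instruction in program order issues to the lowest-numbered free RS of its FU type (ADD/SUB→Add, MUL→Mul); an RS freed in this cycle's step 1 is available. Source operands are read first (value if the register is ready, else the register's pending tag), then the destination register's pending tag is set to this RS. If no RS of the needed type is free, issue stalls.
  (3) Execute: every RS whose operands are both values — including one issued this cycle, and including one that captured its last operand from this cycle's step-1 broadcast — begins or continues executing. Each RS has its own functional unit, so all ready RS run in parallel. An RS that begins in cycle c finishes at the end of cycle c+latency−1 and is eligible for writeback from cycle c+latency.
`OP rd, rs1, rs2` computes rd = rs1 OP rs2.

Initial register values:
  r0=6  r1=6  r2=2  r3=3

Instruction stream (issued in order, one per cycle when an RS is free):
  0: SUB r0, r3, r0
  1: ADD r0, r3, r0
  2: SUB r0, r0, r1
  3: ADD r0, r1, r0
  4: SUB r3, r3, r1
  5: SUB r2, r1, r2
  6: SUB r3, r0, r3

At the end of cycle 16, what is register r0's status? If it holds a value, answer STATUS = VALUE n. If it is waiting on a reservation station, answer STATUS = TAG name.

  c1: issue SUB r0<-Add1  regs: r0:Add1,r1:6,r2:2,r3:3
  c2: issue ADD r0<-Add2  regs: r0:Add2,r1:6,r2:2,r3:3
  c3: stall  regs: r0:Add2,r1:6,r2:2,r3:3
  c4: CDB Add1=-3; issue SUB r0<-Add1  regs: r0:Add1,r1:6,r2:2,r3:3
  c5: stall  regs: r0:Add1,r1:6,r2:2,r3:3
  c6: stall  regs: r0:Add1,r1:6,r2:2,r3:3
  c7: CDB Add2=0; issue ADD r0<-Add2  regs: r0:Add2,r1:6,r2:2,r3:3
  c8: stall  regs: r0:Add2,r1:6,r2:2,r3:3
  c9: stall  regs: r0:Add2,r1:6,r2:2,r3:3
  c10: CDB Add1=-6; issue SUB r3<-Add1  regs: r0:Add2,r1:6,r2:2,r3:Add1
  c11: stall  regs: r0:Add2,r1:6,r2:2,r3:Add1
  c12: stall  regs: r0:Add2,r1:6,r2:2,r3:Add1
  c13: CDB Add1=-3; issue SUB r2<-Add1  regs: r0:Add2,r1:6,r2:Add1,r3:-3
  c14: CDB Add2=0; issue SUB r3<-Add2  regs: r0:0,r1:6,r2:Add1,r3:Add2
  c15: -  regs: r0:0,r1:6,r2:Add1,r3:Add2
  c16: CDB Add1=4  regs: r0:0,r1:6,r2:4,r3:Add2

STATUS = VALUE 0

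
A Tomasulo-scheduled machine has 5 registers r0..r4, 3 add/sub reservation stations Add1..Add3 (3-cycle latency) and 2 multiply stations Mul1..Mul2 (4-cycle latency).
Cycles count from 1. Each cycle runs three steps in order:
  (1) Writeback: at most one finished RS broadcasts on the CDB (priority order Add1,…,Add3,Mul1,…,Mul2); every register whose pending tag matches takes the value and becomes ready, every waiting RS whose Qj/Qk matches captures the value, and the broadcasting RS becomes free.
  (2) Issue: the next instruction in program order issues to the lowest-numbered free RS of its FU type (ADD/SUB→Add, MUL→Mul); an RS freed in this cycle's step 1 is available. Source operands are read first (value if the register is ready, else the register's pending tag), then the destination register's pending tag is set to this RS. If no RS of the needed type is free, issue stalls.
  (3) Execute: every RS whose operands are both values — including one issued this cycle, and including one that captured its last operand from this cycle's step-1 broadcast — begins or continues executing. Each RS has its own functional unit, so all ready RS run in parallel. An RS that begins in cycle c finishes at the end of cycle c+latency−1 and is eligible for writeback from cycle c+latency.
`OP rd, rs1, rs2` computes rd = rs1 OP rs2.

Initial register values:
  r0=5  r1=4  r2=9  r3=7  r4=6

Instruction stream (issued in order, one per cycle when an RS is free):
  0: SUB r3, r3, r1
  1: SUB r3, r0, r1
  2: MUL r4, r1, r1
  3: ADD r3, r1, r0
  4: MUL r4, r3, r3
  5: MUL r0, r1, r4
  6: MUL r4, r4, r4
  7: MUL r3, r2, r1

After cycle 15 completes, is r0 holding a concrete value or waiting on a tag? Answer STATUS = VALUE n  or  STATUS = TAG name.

  c1: issue SUB r3<-Add1  regs: r0:5,r1:4,r2:9,r3:Add1,r4:6
  c2: issue SUB r3<-Add2  regs: r0:5,r1:4,r2:9,r3:Add2,r4:6
  c3: issue MUL r4<-Mul1  regs: r0:5,r1:4,r2:9,r3:Add2,r4:Mul1
  c4: CDB Add1=3; issue ADD r3<-Add1  regs: r0:5,r1:4,r2:9,r3:Add1,r4:Mul1
  c5: CDB Add2=1; issue MUL r4<-Mul2  regs: r0:5,r1:4,r2:9,r3:Add1,r4:Mul2
  c6: stall  regs: r0:5,r1:4,r2:9,r3:Add1,r4:Mul2
  c7: CDB Add1=9; stall  regs: r0:5,r1:4,r2:9,r3:9,r4:Mul2
  c8: CDB Mul1=16; issue MUL r0<-Mul1  regs: r0:Mul1,r1:4,r2:9,r3:9,r4:Mul2
  c9: stall  regs: r0:Mul1,r1:4,r2:9,r3:9,r4:Mul2
  c10: stall  regs: r0:Mul1,r1:4,r2:9,r3:9,r4:Mul2
  c11: CDB Mul2=81; issue MUL r4<-Mul2  regs: r0:Mul1,r1:4,r2:9,r3:9,r4:Mul2
  c12: stall  regs: r0:Mul1,r1:4,r2:9,r3:9,r4:Mul2
  c13: stall  regs: r0:Mul1,r1:4,r2:9,r3:9,r4:Mul2
  c14: stall  regs: r0:Mul1,r1:4,r2:9,r3:9,r4:Mul2
  c15: CDB Mul1=324; issue MUL r3<-Mul1  regs: r0:324,r1:4,r2:9,r3:Mul1,r4:Mul2

STATUS = VALUE 324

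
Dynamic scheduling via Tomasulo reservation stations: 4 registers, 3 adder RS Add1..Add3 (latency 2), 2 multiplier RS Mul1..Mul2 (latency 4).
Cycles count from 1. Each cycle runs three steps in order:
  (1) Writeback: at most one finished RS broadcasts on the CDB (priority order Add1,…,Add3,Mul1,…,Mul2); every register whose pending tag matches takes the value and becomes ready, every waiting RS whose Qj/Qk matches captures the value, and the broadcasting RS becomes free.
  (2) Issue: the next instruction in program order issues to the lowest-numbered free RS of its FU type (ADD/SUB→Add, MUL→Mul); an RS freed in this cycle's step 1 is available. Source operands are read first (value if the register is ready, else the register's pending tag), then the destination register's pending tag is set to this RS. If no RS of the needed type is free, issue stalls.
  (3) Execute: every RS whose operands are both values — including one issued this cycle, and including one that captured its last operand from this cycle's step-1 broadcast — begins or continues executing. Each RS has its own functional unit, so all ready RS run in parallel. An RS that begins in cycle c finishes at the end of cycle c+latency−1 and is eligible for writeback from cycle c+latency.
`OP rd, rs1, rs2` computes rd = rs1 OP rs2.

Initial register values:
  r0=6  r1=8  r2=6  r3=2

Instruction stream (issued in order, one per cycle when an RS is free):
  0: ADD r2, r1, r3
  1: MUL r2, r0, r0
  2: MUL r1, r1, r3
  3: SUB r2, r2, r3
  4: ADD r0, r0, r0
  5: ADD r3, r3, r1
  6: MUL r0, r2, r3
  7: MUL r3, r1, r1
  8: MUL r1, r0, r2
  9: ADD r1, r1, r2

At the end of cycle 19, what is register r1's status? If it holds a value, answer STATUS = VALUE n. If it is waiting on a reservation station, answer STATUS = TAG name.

c1: issue ADD r2<-Add1 | r0:6,r1:8,r2:Add1,r3:2
c2: issue MUL r2<-Mul1 | r0:6,r1:8,r2:Mul1,r3:2
c3: CDB Add1=10; issue MUL r1<-Mul2 | r0:6,r1:Mul2,r2:Mul1,r3:2
c4: issue SUB r2<-Add1 | r0:6,r1:Mul2,r2:Add1,r3:2
c5: issue ADD r0<-Add2 | r0:Add2,r1:Mul2,r2:Add1,r3:2
c6: CDB Mul1=36; issue ADD r3<-Add3 | r0:Add2,r1:Mul2,r2:Add1,r3:Add3
c7: CDB Add2=12; issue MUL r0<-Mul1 | r0:Mul1,r1:Mul2,r2:Add1,r3:Add3
c8: CDB Add1=34; stall | r0:Mul1,r1:Mul2,r2:34,r3:Add3
c9: CDB Mul2=16; issue MUL r3<-Mul2 | r0:Mul1,r1:16,r2:34,r3:Mul2
c10: stall | r0:Mul1,r1:16,r2:34,r3:Mul2
c11: CDB Add3=18; stall | r0:Mul1,r1:16,r2:34,r3:Mul2
c12: stall | r0:Mul1,r1:16,r2:34,r3:Mul2
c13: CDB Mul2=256; issue MUL r1<-Mul2 | r0:Mul1,r1:Mul2,r2:34,r3:256
c14: issue ADD r1<-Add1 | r0:Mul1,r1:Add1,r2:34,r3:256
c15: CDB Mul1=612 | r0:612,r1:Add1,r2:34,r3:256
c16: - | r0:612,r1:Add1,r2:34,r3:256
c17: - | r0:612,r1:Add1,r2:34,r3:256
c18: - | r0:612,r1:Add1,r2:34,r3:256
c19: CDB Mul2=20808 | r0:612,r1:Add1,r2:34,r3:256

STATUS = TAG Add1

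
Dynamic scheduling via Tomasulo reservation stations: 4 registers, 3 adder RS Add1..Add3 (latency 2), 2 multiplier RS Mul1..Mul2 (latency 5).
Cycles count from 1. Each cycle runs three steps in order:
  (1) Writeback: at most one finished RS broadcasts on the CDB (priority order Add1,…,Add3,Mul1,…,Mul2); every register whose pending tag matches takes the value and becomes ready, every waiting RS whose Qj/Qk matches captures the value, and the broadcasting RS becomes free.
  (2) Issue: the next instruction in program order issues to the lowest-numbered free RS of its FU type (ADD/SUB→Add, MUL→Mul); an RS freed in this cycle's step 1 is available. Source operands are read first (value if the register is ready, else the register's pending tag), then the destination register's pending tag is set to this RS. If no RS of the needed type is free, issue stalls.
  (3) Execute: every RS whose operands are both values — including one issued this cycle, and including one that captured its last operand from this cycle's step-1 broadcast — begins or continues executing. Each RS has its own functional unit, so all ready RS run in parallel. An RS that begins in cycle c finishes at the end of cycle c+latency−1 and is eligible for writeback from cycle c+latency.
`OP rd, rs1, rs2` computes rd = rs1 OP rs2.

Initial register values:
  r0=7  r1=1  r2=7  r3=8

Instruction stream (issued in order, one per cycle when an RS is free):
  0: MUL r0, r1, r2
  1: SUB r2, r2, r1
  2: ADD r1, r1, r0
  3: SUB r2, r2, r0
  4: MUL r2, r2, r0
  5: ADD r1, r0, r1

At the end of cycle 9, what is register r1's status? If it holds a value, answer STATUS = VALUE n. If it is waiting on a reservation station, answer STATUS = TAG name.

STATUS = TAG Add3

c1: issue MUL r0<-Mul1 | r0:Mul1,r1:1,r2:7,r3:8
c2: issue SUB r2<-Add1 | r0:Mul1,r1:1,r2:Add1,r3:8
c3: issue ADD r1<-Add2 | r0:Mul1,r1:Add2,r2:Add1,r3:8
c4: CDB Add1=6; issue SUB r2<-Add1 | r0:Mul1,r1:Add2,r2:Add1,r3:8
c5: issue MUL r2<-Mul2 | r0:Mul1,r1:Add2,r2:Mul2,r3:8
c6: CDB Mul1=7; issue ADD r1<-Add3 | r0:7,r1:Add3,r2:Mul2,r3:8
c7: - | r0:7,r1:Add3,r2:Mul2,r3:8
c8: CDB Add1=-1 | r0:7,r1:Add3,r2:Mul2,r3:8
c9: CDB Add2=8 | r0:7,r1:Add3,r2:Mul2,r3:8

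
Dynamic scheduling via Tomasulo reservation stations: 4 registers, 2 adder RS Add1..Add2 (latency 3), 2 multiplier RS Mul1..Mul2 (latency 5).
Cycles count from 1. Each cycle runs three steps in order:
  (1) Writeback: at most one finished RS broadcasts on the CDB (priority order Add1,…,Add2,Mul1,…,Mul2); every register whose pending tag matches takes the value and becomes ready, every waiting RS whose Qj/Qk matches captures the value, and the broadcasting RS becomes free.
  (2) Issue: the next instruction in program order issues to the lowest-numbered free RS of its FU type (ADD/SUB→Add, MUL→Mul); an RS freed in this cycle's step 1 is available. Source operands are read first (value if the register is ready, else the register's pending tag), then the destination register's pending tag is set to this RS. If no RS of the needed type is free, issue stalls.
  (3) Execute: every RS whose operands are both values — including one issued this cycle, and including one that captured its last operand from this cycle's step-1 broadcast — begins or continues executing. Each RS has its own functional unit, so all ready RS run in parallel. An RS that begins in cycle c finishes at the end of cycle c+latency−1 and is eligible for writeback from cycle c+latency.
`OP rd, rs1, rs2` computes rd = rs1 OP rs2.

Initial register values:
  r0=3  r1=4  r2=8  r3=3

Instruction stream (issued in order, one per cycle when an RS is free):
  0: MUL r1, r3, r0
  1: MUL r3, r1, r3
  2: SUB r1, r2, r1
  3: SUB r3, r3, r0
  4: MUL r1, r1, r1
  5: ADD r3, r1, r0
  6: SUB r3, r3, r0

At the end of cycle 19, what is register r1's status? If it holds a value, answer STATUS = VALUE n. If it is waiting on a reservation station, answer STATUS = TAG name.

c1: issue MUL r1<-Mul1 | r0:3,r1:Mul1,r2:8,r3:3
c2: issue MUL r3<-Mul2 | r0:3,r1:Mul1,r2:8,r3:Mul2
c3: issue SUB r1<-Add1 | r0:3,r1:Add1,r2:8,r3:Mul2
c4: issue SUB r3<-Add2 | r0:3,r1:Add1,r2:8,r3:Add2
c5: stall | r0:3,r1:Add1,r2:8,r3:Add2
c6: CDB Mul1=9; issue MUL r1<-Mul1 | r0:3,r1:Mul1,r2:8,r3:Add2
c7: stall | r0:3,r1:Mul1,r2:8,r3:Add2
c8: stall | r0:3,r1:Mul1,r2:8,r3:Add2
c9: CDB Add1=-1; issue ADD r3<-Add1 | r0:3,r1:Mul1,r2:8,r3:Add1
c10: stall | r0:3,r1:Mul1,r2:8,r3:Add1
c11: CDB Mul2=27; stall | r0:3,r1:Mul1,r2:8,r3:Add1
c12: stall | r0:3,r1:Mul1,r2:8,r3:Add1
c13: stall | r0:3,r1:Mul1,r2:8,r3:Add1
c14: CDB Add2=24; issue SUB r3<-Add2 | r0:3,r1:Mul1,r2:8,r3:Add2
c15: CDB Mul1=1 | r0:3,r1:1,r2:8,r3:Add2
c16: - | r0:3,r1:1,r2:8,r3:Add2
c17: - | r0:3,r1:1,r2:8,r3:Add2
c18: CDB Add1=4 | r0:3,r1:1,r2:8,r3:Add2
c19: - | r0:3,r1:1,r2:8,r3:Add2

STATUS = VALUE 1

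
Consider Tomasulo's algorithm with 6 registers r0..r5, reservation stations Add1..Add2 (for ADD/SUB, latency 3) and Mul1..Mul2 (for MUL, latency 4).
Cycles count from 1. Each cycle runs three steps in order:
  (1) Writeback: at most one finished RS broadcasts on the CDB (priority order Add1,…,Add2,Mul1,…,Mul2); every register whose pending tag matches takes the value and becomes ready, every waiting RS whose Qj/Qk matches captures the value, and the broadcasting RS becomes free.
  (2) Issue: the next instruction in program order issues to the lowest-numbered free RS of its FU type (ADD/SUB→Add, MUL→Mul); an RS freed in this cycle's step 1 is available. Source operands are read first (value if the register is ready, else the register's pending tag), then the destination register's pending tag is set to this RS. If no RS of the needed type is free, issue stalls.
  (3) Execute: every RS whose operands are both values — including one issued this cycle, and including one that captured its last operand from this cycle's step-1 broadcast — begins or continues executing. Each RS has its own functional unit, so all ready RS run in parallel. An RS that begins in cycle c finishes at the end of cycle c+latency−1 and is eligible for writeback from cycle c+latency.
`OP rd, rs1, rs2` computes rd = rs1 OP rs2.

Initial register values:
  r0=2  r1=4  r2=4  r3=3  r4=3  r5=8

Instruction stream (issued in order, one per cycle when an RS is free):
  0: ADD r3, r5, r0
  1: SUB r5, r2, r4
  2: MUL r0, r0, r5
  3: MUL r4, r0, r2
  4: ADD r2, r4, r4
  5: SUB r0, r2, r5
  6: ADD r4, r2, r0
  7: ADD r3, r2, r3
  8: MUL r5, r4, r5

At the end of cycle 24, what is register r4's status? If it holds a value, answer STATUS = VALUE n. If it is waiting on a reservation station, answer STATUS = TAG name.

STATUS = VALUE 31

cycle 1: issue ADD r3<-Add1 // r0:2,r1:4,r2:4,r3:Add1,r4:3,r5:8
cycle 2: issue SUB r5<-Add2 // r0:2,r1:4,r2:4,r3:Add1,r4:3,r5:Add2
cycle 3: issue MUL r0<-Mul1 // r0:Mul1,r1:4,r2:4,r3:Add1,r4:3,r5:Add2
cycle 4: CDB Add1=10; issue MUL r4<-Mul2 // r0:Mul1,r1:4,r2:4,r3:10,r4:Mul2,r5:Add2
cycle 5: CDB Add2=1; issue ADD r2<-Add1 // r0:Mul1,r1:4,r2:Add1,r3:10,r4:Mul2,r5:1
cycle 6: issue SUB r0<-Add2 // r0:Add2,r1:4,r2:Add1,r3:10,r4:Mul2,r5:1
cycle 7: stall // r0:Add2,r1:4,r2:Add1,r3:10,r4:Mul2,r5:1
cycle 8: stall // r0:Add2,r1:4,r2:Add1,r3:10,r4:Mul2,r5:1
cycle 9: CDB Mul1=2; stall // r0:Add2,r1:4,r2:Add1,r3:10,r4:Mul2,r5:1
cycle 10: stall // r0:Add2,r1:4,r2:Add1,r3:10,r4:Mul2,r5:1
cycle 11: stall // r0:Add2,r1:4,r2:Add1,r3:10,r4:Mul2,r5:1
cycle 12: stall // r0:Add2,r1:4,r2:Add1,r3:10,r4:Mul2,r5:1
cycle 13: CDB Mul2=8; stall // r0:Add2,r1:4,r2:Add1,r3:10,r4:8,r5:1
cycle 14: stall // r0:Add2,r1:4,r2:Add1,r3:10,r4:8,r5:1
cycle 15: stall // r0:Add2,r1:4,r2:Add1,r3:10,r4:8,r5:1
cycle 16: CDB Add1=16; issue ADD r4<-Add1 // r0:Add2,r1:4,r2:16,r3:10,r4:Add1,r5:1
cycle 17: stall // r0:Add2,r1:4,r2:16,r3:10,r4:Add1,r5:1
cycle 18: stall // r0:Add2,r1:4,r2:16,r3:10,r4:Add1,r5:1
cycle 19: CDB Add2=15; issue ADD r3<-Add2 // r0:15,r1:4,r2:16,r3:Add2,r4:Add1,r5:1
cycle 20: issue MUL r5<-Mul1 // r0:15,r1:4,r2:16,r3:Add2,r4:Add1,r5:Mul1
cycle 21: - // r0:15,r1:4,r2:16,r3:Add2,r4:Add1,r5:Mul1
cycle 22: CDB Add1=31 // r0:15,r1:4,r2:16,r3:Add2,r4:31,r5:Mul1
cycle 23: CDB Add2=26 // r0:15,r1:4,r2:16,r3:26,r4:31,r5:Mul1
cycle 24: - // r0:15,r1:4,r2:16,r3:26,r4:31,r5:Mul1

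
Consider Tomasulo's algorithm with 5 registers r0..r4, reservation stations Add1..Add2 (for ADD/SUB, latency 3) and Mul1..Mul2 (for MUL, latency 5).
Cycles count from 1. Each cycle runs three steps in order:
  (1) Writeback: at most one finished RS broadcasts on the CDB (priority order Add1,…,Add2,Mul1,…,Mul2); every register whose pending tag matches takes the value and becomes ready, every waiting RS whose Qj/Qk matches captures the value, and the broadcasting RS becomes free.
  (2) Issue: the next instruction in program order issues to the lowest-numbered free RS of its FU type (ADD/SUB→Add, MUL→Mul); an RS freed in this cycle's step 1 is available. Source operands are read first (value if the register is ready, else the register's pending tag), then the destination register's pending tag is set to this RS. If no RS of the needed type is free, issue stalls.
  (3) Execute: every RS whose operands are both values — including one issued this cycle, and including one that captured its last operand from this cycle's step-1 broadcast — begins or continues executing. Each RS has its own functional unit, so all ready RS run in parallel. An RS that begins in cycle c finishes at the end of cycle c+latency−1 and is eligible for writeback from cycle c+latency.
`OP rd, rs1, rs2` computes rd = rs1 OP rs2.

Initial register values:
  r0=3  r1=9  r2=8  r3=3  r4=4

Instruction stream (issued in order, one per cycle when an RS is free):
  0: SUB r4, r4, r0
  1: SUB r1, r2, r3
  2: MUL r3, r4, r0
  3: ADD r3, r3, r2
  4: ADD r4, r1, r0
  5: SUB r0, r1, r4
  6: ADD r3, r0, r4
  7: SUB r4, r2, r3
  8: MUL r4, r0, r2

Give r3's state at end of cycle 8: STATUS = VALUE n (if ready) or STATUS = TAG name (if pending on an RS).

  c1: issue SUB r4<-Add1  regs: r0:3,r1:9,r2:8,r3:3,r4:Add1
  c2: issue SUB r1<-Add2  regs: r0:3,r1:Add2,r2:8,r3:3,r4:Add1
  c3: issue MUL r3<-Mul1  regs: r0:3,r1:Add2,r2:8,r3:Mul1,r4:Add1
  c4: CDB Add1=1; issue ADD r3<-Add1  regs: r0:3,r1:Add2,r2:8,r3:Add1,r4:1
  c5: CDB Add2=5; issue ADD r4<-Add2  regs: r0:3,r1:5,r2:8,r3:Add1,r4:Add2
  c6: stall  regs: r0:3,r1:5,r2:8,r3:Add1,r4:Add2
  c7: stall  regs: r0:3,r1:5,r2:8,r3:Add1,r4:Add2
  c8: CDB Add2=8; issue SUB r0<-Add2  regs: r0:Add2,r1:5,r2:8,r3:Add1,r4:8

STATUS = TAG Add1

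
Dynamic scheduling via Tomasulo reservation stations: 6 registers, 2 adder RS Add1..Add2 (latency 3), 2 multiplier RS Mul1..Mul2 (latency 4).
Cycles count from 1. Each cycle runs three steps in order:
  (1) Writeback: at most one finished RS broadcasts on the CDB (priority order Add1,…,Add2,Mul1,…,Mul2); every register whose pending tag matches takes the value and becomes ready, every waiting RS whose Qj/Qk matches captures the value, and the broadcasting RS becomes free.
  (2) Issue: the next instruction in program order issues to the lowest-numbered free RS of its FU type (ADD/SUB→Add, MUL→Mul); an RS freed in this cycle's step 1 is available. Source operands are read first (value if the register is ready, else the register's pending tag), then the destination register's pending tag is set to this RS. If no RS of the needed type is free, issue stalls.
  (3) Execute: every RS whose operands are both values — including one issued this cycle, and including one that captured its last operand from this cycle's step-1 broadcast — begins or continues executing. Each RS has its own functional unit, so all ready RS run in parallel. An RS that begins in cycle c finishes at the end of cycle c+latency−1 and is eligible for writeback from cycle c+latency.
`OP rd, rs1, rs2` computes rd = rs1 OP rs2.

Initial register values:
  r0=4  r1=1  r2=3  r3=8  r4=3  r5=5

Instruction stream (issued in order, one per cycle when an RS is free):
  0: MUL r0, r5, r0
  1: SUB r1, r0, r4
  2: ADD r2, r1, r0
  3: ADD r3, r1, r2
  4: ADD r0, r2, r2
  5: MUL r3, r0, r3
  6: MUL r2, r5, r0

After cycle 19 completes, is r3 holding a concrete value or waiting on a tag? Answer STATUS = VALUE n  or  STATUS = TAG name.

  c1: issue MUL r0<-Mul1  regs: r0:Mul1,r1:1,r2:3,r3:8,r4:3,r5:5
  c2: issue SUB r1<-Add1  regs: r0:Mul1,r1:Add1,r2:3,r3:8,r4:3,r5:5
  c3: issue ADD r2<-Add2  regs: r0:Mul1,r1:Add1,r2:Add2,r3:8,r4:3,r5:5
  c4: stall  regs: r0:Mul1,r1:Add1,r2:Add2,r3:8,r4:3,r5:5
  c5: CDB Mul1=20; stall  regs: r0:20,r1:Add1,r2:Add2,r3:8,r4:3,r5:5
  c6: stall  regs: r0:20,r1:Add1,r2:Add2,r3:8,r4:3,r5:5
  c7: stall  regs: r0:20,r1:Add1,r2:Add2,r3:8,r4:3,r5:5
  c8: CDB Add1=17; issue ADD r3<-Add1  regs: r0:20,r1:17,r2:Add2,r3:Add1,r4:3,r5:5
  c9: stall  regs: r0:20,r1:17,r2:Add2,r3:Add1,r4:3,r5:5
  c10: stall  regs: r0:20,r1:17,r2:Add2,r3:Add1,r4:3,r5:5
  c11: CDB Add2=37; issue ADD r0<-Add2  regs: r0:Add2,r1:17,r2:37,r3:Add1,r4:3,r5:5
  c12: issue MUL r3<-Mul1  regs: r0:Add2,r1:17,r2:37,r3:Mul1,r4:3,r5:5
  c13: issue MUL r2<-Mul2  regs: r0:Add2,r1:17,r2:Mul2,r3:Mul1,r4:3,r5:5
  c14: CDB Add1=54  regs: r0:Add2,r1:17,r2:Mul2,r3:Mul1,r4:3,r5:5
  c15: CDB Add2=74  regs: r0:74,r1:17,r2:Mul2,r3:Mul1,r4:3,r5:5
  c16: -  regs: r0:74,r1:17,r2:Mul2,r3:Mul1,r4:3,r5:5
  c17: -  regs: r0:74,r1:17,r2:Mul2,r3:Mul1,r4:3,r5:5
  c18: -  regs: r0:74,r1:17,r2:Mul2,r3:Mul1,r4:3,r5:5
  c19: CDB Mul1=3996  regs: r0:74,r1:17,r2:Mul2,r3:3996,r4:3,r5:5

STATUS = VALUE 3996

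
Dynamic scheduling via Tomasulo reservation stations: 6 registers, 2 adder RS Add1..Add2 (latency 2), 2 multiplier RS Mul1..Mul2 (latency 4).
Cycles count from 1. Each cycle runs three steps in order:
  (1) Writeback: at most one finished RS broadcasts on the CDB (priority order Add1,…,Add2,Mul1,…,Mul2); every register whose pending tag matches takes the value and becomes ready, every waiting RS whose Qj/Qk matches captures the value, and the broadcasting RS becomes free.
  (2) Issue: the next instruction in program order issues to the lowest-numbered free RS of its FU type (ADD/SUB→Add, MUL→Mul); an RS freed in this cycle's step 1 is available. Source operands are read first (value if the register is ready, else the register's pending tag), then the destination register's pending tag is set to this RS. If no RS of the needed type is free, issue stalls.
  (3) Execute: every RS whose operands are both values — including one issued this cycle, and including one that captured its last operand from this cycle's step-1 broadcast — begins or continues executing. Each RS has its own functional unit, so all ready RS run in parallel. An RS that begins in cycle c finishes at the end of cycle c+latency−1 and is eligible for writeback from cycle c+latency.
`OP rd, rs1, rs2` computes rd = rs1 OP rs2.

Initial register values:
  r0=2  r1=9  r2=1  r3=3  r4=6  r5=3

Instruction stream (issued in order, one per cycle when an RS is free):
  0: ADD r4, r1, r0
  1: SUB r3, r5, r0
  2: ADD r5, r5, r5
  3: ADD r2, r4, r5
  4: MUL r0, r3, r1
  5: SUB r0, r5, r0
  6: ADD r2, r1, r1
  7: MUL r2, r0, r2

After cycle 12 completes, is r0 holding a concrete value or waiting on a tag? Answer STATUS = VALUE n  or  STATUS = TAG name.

cycle 1: issue ADD r4<-Add1 // r0:2,r1:9,r2:1,r3:3,r4:Add1,r5:3
cycle 2: issue SUB r3<-Add2 // r0:2,r1:9,r2:1,r3:Add2,r4:Add1,r5:3
cycle 3: CDB Add1=11; issue ADD r5<-Add1 // r0:2,r1:9,r2:1,r3:Add2,r4:11,r5:Add1
cycle 4: CDB Add2=1; issue ADD r2<-Add2 // r0:2,r1:9,r2:Add2,r3:1,r4:11,r5:Add1
cycle 5: CDB Add1=6; issue MUL r0<-Mul1 // r0:Mul1,r1:9,r2:Add2,r3:1,r4:11,r5:6
cycle 6: issue SUB r0<-Add1 // r0:Add1,r1:9,r2:Add2,r3:1,r4:11,r5:6
cycle 7: CDB Add2=17; issue ADD r2<-Add2 // r0:Add1,r1:9,r2:Add2,r3:1,r4:11,r5:6
cycle 8: issue MUL r2<-Mul2 // r0:Add1,r1:9,r2:Mul2,r3:1,r4:11,r5:6
cycle 9: CDB Add2=18 // r0:Add1,r1:9,r2:Mul2,r3:1,r4:11,r5:6
cycle 10: CDB Mul1=9 // r0:Add1,r1:9,r2:Mul2,r3:1,r4:11,r5:6
cycle 11: - // r0:Add1,r1:9,r2:Mul2,r3:1,r4:11,r5:6
cycle 12: CDB Add1=-3 // r0:-3,r1:9,r2:Mul2,r3:1,r4:11,r5:6

STATUS = VALUE -3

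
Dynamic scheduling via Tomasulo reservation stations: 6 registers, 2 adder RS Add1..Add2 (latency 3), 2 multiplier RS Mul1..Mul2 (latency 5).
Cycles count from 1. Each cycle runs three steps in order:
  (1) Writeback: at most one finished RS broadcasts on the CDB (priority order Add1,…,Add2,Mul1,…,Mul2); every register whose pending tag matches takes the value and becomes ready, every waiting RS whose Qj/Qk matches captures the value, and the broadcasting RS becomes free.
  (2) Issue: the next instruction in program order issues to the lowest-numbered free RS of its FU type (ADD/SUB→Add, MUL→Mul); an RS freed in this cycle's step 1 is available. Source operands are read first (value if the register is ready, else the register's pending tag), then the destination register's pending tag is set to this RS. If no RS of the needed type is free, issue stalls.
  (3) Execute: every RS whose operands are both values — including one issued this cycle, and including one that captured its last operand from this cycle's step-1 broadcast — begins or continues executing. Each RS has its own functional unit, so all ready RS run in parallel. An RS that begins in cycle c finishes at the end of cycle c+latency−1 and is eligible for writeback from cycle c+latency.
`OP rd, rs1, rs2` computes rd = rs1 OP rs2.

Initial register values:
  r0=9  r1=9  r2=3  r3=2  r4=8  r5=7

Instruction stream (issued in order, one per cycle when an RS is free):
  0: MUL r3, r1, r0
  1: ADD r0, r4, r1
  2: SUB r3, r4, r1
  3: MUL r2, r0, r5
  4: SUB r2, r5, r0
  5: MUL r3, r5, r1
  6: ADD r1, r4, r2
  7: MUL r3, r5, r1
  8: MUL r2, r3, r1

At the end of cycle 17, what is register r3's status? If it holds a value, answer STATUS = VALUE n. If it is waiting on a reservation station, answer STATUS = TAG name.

cycle 1: issue MUL r3<-Mul1 // r0:9,r1:9,r2:3,r3:Mul1,r4:8,r5:7
cycle 2: issue ADD r0<-Add1 // r0:Add1,r1:9,r2:3,r3:Mul1,r4:8,r5:7
cycle 3: issue SUB r3<-Add2 // r0:Add1,r1:9,r2:3,r3:Add2,r4:8,r5:7
cycle 4: issue MUL r2<-Mul2 // r0:Add1,r1:9,r2:Mul2,r3:Add2,r4:8,r5:7
cycle 5: CDB Add1=17; issue SUB r2<-Add1 // r0:17,r1:9,r2:Add1,r3:Add2,r4:8,r5:7
cycle 6: CDB Add2=-1; stall // r0:17,r1:9,r2:Add1,r3:-1,r4:8,r5:7
cycle 7: CDB Mul1=81; issue MUL r3<-Mul1 // r0:17,r1:9,r2:Add1,r3:Mul1,r4:8,r5:7
cycle 8: CDB Add1=-10; issue ADD r1<-Add1 // r0:17,r1:Add1,r2:-10,r3:Mul1,r4:8,r5:7
cycle 9: stall // r0:17,r1:Add1,r2:-10,r3:Mul1,r4:8,r5:7
cycle 10: CDB Mul2=119; issue MUL r3<-Mul2 // r0:17,r1:Add1,r2:-10,r3:Mul2,r4:8,r5:7
cycle 11: CDB Add1=-2; stall // r0:17,r1:-2,r2:-10,r3:Mul2,r4:8,r5:7
cycle 12: CDB Mul1=63; issue MUL r2<-Mul1 // r0:17,r1:-2,r2:Mul1,r3:Mul2,r4:8,r5:7
cycle 13: - // r0:17,r1:-2,r2:Mul1,r3:Mul2,r4:8,r5:7
cycle 14: - // r0:17,r1:-2,r2:Mul1,r3:Mul2,r4:8,r5:7
cycle 15: - // r0:17,r1:-2,r2:Mul1,r3:Mul2,r4:8,r5:7
cycle 16: CDB Mul2=-14 // r0:17,r1:-2,r2:Mul1,r3:-14,r4:8,r5:7
cycle 17: - // r0:17,r1:-2,r2:Mul1,r3:-14,r4:8,r5:7

STATUS = VALUE -14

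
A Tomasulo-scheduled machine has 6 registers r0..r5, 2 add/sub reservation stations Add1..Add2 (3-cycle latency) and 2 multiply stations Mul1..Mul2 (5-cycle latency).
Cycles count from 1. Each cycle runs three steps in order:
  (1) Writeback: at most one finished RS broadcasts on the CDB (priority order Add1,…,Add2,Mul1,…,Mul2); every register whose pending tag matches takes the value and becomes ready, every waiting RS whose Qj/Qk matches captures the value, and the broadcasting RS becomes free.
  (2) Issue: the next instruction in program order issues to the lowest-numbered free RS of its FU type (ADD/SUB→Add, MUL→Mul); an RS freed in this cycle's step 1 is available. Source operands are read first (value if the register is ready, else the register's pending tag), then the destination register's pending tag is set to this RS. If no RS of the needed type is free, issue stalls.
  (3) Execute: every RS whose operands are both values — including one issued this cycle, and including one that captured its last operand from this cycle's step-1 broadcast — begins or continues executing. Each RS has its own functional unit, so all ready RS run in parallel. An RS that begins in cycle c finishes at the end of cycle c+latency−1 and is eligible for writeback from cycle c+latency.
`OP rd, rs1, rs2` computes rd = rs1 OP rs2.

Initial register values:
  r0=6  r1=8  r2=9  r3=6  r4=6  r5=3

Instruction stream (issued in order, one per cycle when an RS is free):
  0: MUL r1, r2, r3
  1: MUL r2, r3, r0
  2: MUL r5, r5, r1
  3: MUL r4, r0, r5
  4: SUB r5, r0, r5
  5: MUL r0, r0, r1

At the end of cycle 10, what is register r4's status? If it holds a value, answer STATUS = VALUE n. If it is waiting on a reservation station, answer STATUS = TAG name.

STATUS = TAG Mul2

c1: issue MUL r1<-Mul1 | r0:6,r1:Mul1,r2:9,r3:6,r4:6,r5:3
c2: issue MUL r2<-Mul2 | r0:6,r1:Mul1,r2:Mul2,r3:6,r4:6,r5:3
c3: stall | r0:6,r1:Mul1,r2:Mul2,r3:6,r4:6,r5:3
c4: stall | r0:6,r1:Mul1,r2:Mul2,r3:6,r4:6,r5:3
c5: stall | r0:6,r1:Mul1,r2:Mul2,r3:6,r4:6,r5:3
c6: CDB Mul1=54; issue MUL r5<-Mul1 | r0:6,r1:54,r2:Mul2,r3:6,r4:6,r5:Mul1
c7: CDB Mul2=36; issue MUL r4<-Mul2 | r0:6,r1:54,r2:36,r3:6,r4:Mul2,r5:Mul1
c8: issue SUB r5<-Add1 | r0:6,r1:54,r2:36,r3:6,r4:Mul2,r5:Add1
c9: stall | r0:6,r1:54,r2:36,r3:6,r4:Mul2,r5:Add1
c10: stall | r0:6,r1:54,r2:36,r3:6,r4:Mul2,r5:Add1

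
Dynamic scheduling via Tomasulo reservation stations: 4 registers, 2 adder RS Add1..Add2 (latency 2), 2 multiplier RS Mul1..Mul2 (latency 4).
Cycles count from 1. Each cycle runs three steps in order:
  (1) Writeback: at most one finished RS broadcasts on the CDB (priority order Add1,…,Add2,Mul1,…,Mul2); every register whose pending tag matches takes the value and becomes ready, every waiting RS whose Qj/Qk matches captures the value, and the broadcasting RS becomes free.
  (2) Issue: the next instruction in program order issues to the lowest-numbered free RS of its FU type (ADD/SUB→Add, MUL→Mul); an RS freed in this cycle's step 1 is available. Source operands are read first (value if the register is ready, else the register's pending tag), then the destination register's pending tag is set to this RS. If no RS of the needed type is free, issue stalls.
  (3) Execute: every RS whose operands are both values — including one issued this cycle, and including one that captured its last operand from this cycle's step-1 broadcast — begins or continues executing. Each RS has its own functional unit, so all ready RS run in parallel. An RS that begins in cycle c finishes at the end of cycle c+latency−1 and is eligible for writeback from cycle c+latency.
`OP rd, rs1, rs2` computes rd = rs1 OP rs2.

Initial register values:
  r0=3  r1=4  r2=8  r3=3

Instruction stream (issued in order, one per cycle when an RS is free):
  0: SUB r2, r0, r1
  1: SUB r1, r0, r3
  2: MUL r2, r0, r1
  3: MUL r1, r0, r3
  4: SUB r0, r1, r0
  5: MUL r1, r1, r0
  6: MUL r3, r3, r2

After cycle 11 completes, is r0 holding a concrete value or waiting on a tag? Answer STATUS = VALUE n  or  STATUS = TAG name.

STATUS = VALUE 6

  c1: issue SUB r2<-Add1  regs: r0:3,r1:4,r2:Add1,r3:3
  c2: issue SUB r1<-Add2  regs: r0:3,r1:Add2,r2:Add1,r3:3
  c3: CDB Add1=-1; issue MUL r2<-Mul1  regs: r0:3,r1:Add2,r2:Mul1,r3:3
  c4: CDB Add2=0; issue MUL r1<-Mul2  regs: r0:3,r1:Mul2,r2:Mul1,r3:3
  c5: issue SUB r0<-Add1  regs: r0:Add1,r1:Mul2,r2:Mul1,r3:3
  c6: stall  regs: r0:Add1,r1:Mul2,r2:Mul1,r3:3
  c7: stall  regs: r0:Add1,r1:Mul2,r2:Mul1,r3:3
  c8: CDB Mul1=0; issue MUL r1<-Mul1  regs: r0:Add1,r1:Mul1,r2:0,r3:3
  c9: CDB Mul2=9; issue MUL r3<-Mul2  regs: r0:Add1,r1:Mul1,r2:0,r3:Mul2
  c10: -  regs: r0:Add1,r1:Mul1,r2:0,r3:Mul2
  c11: CDB Add1=6  regs: r0:6,r1:Mul1,r2:0,r3:Mul2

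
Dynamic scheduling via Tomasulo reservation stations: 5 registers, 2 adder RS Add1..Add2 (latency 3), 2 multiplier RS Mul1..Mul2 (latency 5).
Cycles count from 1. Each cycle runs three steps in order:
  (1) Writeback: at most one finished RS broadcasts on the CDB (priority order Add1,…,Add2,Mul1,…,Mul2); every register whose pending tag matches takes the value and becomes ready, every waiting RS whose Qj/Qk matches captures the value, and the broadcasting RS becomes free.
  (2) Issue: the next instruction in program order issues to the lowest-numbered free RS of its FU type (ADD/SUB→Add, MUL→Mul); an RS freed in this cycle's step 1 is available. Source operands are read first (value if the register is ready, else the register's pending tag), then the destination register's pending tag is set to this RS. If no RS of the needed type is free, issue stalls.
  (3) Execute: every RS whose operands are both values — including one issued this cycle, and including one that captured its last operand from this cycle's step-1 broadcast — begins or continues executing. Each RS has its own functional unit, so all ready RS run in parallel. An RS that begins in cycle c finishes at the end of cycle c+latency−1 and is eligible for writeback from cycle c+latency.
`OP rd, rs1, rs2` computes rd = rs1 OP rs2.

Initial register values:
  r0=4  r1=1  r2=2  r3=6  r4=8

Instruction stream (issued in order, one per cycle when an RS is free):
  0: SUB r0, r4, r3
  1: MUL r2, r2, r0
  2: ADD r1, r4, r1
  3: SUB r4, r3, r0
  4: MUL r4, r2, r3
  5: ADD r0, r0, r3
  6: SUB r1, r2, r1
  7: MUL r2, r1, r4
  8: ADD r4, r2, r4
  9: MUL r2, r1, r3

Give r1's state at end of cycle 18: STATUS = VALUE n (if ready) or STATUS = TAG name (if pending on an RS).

c1: issue SUB r0<-Add1 | r0:Add1,r1:1,r2:2,r3:6,r4:8
c2: issue MUL r2<-Mul1 | r0:Add1,r1:1,r2:Mul1,r3:6,r4:8
c3: issue ADD r1<-Add2 | r0:Add1,r1:Add2,r2:Mul1,r3:6,r4:8
c4: CDB Add1=2; issue SUB r4<-Add1 | r0:2,r1:Add2,r2:Mul1,r3:6,r4:Add1
c5: issue MUL r4<-Mul2 | r0:2,r1:Add2,r2:Mul1,r3:6,r4:Mul2
c6: CDB Add2=9; issue ADD r0<-Add2 | r0:Add2,r1:9,r2:Mul1,r3:6,r4:Mul2
c7: CDB Add1=4; issue SUB r1<-Add1 | r0:Add2,r1:Add1,r2:Mul1,r3:6,r4:Mul2
c8: stall | r0:Add2,r1:Add1,r2:Mul1,r3:6,r4:Mul2
c9: CDB Add2=8; stall | r0:8,r1:Add1,r2:Mul1,r3:6,r4:Mul2
c10: CDB Mul1=4; issue MUL r2<-Mul1 | r0:8,r1:Add1,r2:Mul1,r3:6,r4:Mul2
c11: issue ADD r4<-Add2 | r0:8,r1:Add1,r2:Mul1,r3:6,r4:Add2
c12: stall | r0:8,r1:Add1,r2:Mul1,r3:6,r4:Add2
c13: CDB Add1=-5; stall | r0:8,r1:-5,r2:Mul1,r3:6,r4:Add2
c14: stall | r0:8,r1:-5,r2:Mul1,r3:6,r4:Add2
c15: CDB Mul2=24; issue MUL r2<-Mul2 | r0:8,r1:-5,r2:Mul2,r3:6,r4:Add2
c16: - | r0:8,r1:-5,r2:Mul2,r3:6,r4:Add2
c17: - | r0:8,r1:-5,r2:Mul2,r3:6,r4:Add2
c18: - | r0:8,r1:-5,r2:Mul2,r3:6,r4:Add2

STATUS = VALUE -5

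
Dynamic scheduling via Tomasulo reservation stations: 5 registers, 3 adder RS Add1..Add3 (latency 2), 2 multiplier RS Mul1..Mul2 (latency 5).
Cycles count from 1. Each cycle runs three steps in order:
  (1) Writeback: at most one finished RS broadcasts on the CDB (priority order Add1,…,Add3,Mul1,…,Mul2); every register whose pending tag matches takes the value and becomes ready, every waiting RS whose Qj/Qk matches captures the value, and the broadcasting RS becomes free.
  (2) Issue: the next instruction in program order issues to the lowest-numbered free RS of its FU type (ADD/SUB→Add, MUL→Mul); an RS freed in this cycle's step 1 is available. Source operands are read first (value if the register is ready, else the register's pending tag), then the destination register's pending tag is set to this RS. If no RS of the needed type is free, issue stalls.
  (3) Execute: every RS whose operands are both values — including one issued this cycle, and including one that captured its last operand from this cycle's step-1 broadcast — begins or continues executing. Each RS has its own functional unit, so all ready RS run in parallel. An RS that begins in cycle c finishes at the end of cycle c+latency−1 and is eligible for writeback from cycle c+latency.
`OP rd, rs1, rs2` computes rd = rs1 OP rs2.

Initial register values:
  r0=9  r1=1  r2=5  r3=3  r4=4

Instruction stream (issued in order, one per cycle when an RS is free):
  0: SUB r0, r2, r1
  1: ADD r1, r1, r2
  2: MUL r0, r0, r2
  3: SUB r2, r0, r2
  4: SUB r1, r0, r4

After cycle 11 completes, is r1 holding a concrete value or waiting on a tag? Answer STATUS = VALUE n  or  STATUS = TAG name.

STATUS = VALUE 16

c1: issue SUB r0<-Add1 | r0:Add1,r1:1,r2:5,r3:3,r4:4
c2: issue ADD r1<-Add2 | r0:Add1,r1:Add2,r2:5,r3:3,r4:4
c3: CDB Add1=4; issue MUL r0<-Mul1 | r0:Mul1,r1:Add2,r2:5,r3:3,r4:4
c4: CDB Add2=6; issue SUB r2<-Add1 | r0:Mul1,r1:6,r2:Add1,r3:3,r4:4
c5: issue SUB r1<-Add2 | r0:Mul1,r1:Add2,r2:Add1,r3:3,r4:4
c6: - | r0:Mul1,r1:Add2,r2:Add1,r3:3,r4:4
c7: - | r0:Mul1,r1:Add2,r2:Add1,r3:3,r4:4
c8: CDB Mul1=20 | r0:20,r1:Add2,r2:Add1,r3:3,r4:4
c9: - | r0:20,r1:Add2,r2:Add1,r3:3,r4:4
c10: CDB Add1=15 | r0:20,r1:Add2,r2:15,r3:3,r4:4
c11: CDB Add2=16 | r0:20,r1:16,r2:15,r3:3,r4:4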